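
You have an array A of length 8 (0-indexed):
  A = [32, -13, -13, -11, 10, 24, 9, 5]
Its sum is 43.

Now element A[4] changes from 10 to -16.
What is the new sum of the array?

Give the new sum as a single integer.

Old value at index 4: 10
New value at index 4: -16
Delta = -16 - 10 = -26
New sum = old_sum + delta = 43 + (-26) = 17

Answer: 17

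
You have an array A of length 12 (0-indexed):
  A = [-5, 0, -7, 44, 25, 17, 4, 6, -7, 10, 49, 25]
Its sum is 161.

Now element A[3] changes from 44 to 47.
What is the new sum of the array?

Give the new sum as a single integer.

Answer: 164

Derivation:
Old value at index 3: 44
New value at index 3: 47
Delta = 47 - 44 = 3
New sum = old_sum + delta = 161 + (3) = 164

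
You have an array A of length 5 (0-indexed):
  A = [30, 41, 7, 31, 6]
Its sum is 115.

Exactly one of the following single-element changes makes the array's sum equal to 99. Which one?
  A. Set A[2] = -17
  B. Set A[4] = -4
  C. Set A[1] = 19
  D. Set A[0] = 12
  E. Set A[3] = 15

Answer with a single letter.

Answer: E

Derivation:
Option A: A[2] 7->-17, delta=-24, new_sum=115+(-24)=91
Option B: A[4] 6->-4, delta=-10, new_sum=115+(-10)=105
Option C: A[1] 41->19, delta=-22, new_sum=115+(-22)=93
Option D: A[0] 30->12, delta=-18, new_sum=115+(-18)=97
Option E: A[3] 31->15, delta=-16, new_sum=115+(-16)=99 <-- matches target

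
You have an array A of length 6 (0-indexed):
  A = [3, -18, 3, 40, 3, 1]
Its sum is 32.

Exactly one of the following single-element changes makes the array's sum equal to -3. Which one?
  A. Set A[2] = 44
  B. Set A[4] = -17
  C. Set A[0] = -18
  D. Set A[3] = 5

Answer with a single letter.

Option A: A[2] 3->44, delta=41, new_sum=32+(41)=73
Option B: A[4] 3->-17, delta=-20, new_sum=32+(-20)=12
Option C: A[0] 3->-18, delta=-21, new_sum=32+(-21)=11
Option D: A[3] 40->5, delta=-35, new_sum=32+(-35)=-3 <-- matches target

Answer: D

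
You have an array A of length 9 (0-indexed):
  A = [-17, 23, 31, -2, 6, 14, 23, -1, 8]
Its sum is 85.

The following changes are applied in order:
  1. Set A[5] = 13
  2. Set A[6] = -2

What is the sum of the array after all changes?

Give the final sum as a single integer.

Answer: 59

Derivation:
Initial sum: 85
Change 1: A[5] 14 -> 13, delta = -1, sum = 84
Change 2: A[6] 23 -> -2, delta = -25, sum = 59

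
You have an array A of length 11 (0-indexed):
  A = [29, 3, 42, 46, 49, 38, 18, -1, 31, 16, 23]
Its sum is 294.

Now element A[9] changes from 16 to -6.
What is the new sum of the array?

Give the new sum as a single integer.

Answer: 272

Derivation:
Old value at index 9: 16
New value at index 9: -6
Delta = -6 - 16 = -22
New sum = old_sum + delta = 294 + (-22) = 272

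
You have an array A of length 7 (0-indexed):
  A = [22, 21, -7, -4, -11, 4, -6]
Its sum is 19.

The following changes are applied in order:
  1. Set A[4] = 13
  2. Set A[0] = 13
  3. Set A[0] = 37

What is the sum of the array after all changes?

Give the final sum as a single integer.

Answer: 58

Derivation:
Initial sum: 19
Change 1: A[4] -11 -> 13, delta = 24, sum = 43
Change 2: A[0] 22 -> 13, delta = -9, sum = 34
Change 3: A[0] 13 -> 37, delta = 24, sum = 58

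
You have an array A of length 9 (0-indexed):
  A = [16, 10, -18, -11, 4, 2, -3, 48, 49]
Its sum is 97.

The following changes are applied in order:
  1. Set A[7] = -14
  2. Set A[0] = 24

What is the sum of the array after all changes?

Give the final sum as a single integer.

Answer: 43

Derivation:
Initial sum: 97
Change 1: A[7] 48 -> -14, delta = -62, sum = 35
Change 2: A[0] 16 -> 24, delta = 8, sum = 43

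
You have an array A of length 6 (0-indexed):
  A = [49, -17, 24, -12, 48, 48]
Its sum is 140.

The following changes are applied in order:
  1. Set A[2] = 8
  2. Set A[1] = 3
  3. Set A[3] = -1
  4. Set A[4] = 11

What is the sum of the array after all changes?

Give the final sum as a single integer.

Initial sum: 140
Change 1: A[2] 24 -> 8, delta = -16, sum = 124
Change 2: A[1] -17 -> 3, delta = 20, sum = 144
Change 3: A[3] -12 -> -1, delta = 11, sum = 155
Change 4: A[4] 48 -> 11, delta = -37, sum = 118

Answer: 118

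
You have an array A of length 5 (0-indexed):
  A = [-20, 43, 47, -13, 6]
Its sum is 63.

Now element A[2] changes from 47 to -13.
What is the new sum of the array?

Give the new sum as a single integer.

Old value at index 2: 47
New value at index 2: -13
Delta = -13 - 47 = -60
New sum = old_sum + delta = 63 + (-60) = 3

Answer: 3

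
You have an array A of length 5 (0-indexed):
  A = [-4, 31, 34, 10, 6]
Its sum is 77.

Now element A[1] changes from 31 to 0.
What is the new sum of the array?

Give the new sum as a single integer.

Old value at index 1: 31
New value at index 1: 0
Delta = 0 - 31 = -31
New sum = old_sum + delta = 77 + (-31) = 46

Answer: 46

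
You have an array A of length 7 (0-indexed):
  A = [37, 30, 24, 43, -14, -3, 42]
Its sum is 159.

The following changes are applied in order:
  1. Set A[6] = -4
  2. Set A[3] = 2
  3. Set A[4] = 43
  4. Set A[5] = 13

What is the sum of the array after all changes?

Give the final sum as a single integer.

Answer: 145

Derivation:
Initial sum: 159
Change 1: A[6] 42 -> -4, delta = -46, sum = 113
Change 2: A[3] 43 -> 2, delta = -41, sum = 72
Change 3: A[4] -14 -> 43, delta = 57, sum = 129
Change 4: A[5] -3 -> 13, delta = 16, sum = 145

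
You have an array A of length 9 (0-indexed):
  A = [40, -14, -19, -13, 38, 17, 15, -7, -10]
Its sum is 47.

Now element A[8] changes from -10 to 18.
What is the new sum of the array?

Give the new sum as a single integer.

Answer: 75

Derivation:
Old value at index 8: -10
New value at index 8: 18
Delta = 18 - -10 = 28
New sum = old_sum + delta = 47 + (28) = 75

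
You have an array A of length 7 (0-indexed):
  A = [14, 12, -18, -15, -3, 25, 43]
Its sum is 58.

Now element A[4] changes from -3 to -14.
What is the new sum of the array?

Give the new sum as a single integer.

Old value at index 4: -3
New value at index 4: -14
Delta = -14 - -3 = -11
New sum = old_sum + delta = 58 + (-11) = 47

Answer: 47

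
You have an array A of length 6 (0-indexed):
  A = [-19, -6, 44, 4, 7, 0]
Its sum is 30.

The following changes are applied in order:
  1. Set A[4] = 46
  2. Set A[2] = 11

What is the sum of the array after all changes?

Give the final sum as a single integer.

Initial sum: 30
Change 1: A[4] 7 -> 46, delta = 39, sum = 69
Change 2: A[2] 44 -> 11, delta = -33, sum = 36

Answer: 36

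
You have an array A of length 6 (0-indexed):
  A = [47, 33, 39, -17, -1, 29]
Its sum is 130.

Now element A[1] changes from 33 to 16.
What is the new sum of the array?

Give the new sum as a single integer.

Answer: 113

Derivation:
Old value at index 1: 33
New value at index 1: 16
Delta = 16 - 33 = -17
New sum = old_sum + delta = 130 + (-17) = 113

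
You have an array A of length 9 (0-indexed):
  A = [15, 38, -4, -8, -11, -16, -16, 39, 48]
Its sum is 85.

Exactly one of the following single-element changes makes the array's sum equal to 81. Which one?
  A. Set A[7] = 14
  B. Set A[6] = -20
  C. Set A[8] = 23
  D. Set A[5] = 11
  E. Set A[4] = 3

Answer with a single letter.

Option A: A[7] 39->14, delta=-25, new_sum=85+(-25)=60
Option B: A[6] -16->-20, delta=-4, new_sum=85+(-4)=81 <-- matches target
Option C: A[8] 48->23, delta=-25, new_sum=85+(-25)=60
Option D: A[5] -16->11, delta=27, new_sum=85+(27)=112
Option E: A[4] -11->3, delta=14, new_sum=85+(14)=99

Answer: B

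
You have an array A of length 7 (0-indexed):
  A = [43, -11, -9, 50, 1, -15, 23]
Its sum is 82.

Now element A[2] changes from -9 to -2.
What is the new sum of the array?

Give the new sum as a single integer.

Answer: 89

Derivation:
Old value at index 2: -9
New value at index 2: -2
Delta = -2 - -9 = 7
New sum = old_sum + delta = 82 + (7) = 89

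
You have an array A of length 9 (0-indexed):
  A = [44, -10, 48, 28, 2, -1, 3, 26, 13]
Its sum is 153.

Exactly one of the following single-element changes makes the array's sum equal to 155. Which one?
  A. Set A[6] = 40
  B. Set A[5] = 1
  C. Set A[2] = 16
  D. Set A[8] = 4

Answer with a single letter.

Answer: B

Derivation:
Option A: A[6] 3->40, delta=37, new_sum=153+(37)=190
Option B: A[5] -1->1, delta=2, new_sum=153+(2)=155 <-- matches target
Option C: A[2] 48->16, delta=-32, new_sum=153+(-32)=121
Option D: A[8] 13->4, delta=-9, new_sum=153+(-9)=144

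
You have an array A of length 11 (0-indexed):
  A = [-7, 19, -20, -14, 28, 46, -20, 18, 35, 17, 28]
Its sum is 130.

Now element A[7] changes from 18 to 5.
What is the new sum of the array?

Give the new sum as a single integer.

Answer: 117

Derivation:
Old value at index 7: 18
New value at index 7: 5
Delta = 5 - 18 = -13
New sum = old_sum + delta = 130 + (-13) = 117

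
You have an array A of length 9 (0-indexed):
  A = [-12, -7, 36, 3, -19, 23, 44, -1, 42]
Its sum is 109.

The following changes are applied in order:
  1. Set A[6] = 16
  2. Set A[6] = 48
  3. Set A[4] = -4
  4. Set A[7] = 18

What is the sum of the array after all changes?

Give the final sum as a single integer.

Answer: 147

Derivation:
Initial sum: 109
Change 1: A[6] 44 -> 16, delta = -28, sum = 81
Change 2: A[6] 16 -> 48, delta = 32, sum = 113
Change 3: A[4] -19 -> -4, delta = 15, sum = 128
Change 4: A[7] -1 -> 18, delta = 19, sum = 147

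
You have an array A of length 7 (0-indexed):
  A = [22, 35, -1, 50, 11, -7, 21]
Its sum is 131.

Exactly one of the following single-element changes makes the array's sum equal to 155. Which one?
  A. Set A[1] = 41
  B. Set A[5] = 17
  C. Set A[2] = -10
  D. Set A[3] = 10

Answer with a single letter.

Option A: A[1] 35->41, delta=6, new_sum=131+(6)=137
Option B: A[5] -7->17, delta=24, new_sum=131+(24)=155 <-- matches target
Option C: A[2] -1->-10, delta=-9, new_sum=131+(-9)=122
Option D: A[3] 50->10, delta=-40, new_sum=131+(-40)=91

Answer: B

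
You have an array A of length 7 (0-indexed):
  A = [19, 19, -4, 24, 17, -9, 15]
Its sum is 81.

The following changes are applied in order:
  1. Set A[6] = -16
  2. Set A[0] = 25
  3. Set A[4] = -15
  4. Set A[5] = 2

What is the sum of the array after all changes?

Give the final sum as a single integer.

Initial sum: 81
Change 1: A[6] 15 -> -16, delta = -31, sum = 50
Change 2: A[0] 19 -> 25, delta = 6, sum = 56
Change 3: A[4] 17 -> -15, delta = -32, sum = 24
Change 4: A[5] -9 -> 2, delta = 11, sum = 35

Answer: 35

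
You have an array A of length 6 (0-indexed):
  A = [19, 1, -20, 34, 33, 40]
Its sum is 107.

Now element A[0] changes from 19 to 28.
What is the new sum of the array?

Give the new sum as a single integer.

Answer: 116

Derivation:
Old value at index 0: 19
New value at index 0: 28
Delta = 28 - 19 = 9
New sum = old_sum + delta = 107 + (9) = 116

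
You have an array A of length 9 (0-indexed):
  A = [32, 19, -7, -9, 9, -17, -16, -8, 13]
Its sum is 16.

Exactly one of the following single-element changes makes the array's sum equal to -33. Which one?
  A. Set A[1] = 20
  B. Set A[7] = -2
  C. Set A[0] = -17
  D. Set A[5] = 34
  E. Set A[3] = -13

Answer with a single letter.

Option A: A[1] 19->20, delta=1, new_sum=16+(1)=17
Option B: A[7] -8->-2, delta=6, new_sum=16+(6)=22
Option C: A[0] 32->-17, delta=-49, new_sum=16+(-49)=-33 <-- matches target
Option D: A[5] -17->34, delta=51, new_sum=16+(51)=67
Option E: A[3] -9->-13, delta=-4, new_sum=16+(-4)=12

Answer: C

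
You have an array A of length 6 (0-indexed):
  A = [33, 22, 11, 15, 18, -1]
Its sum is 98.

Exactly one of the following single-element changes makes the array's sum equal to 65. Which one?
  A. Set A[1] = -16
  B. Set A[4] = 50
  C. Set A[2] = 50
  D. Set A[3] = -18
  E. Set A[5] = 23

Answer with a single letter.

Answer: D

Derivation:
Option A: A[1] 22->-16, delta=-38, new_sum=98+(-38)=60
Option B: A[4] 18->50, delta=32, new_sum=98+(32)=130
Option C: A[2] 11->50, delta=39, new_sum=98+(39)=137
Option D: A[3] 15->-18, delta=-33, new_sum=98+(-33)=65 <-- matches target
Option E: A[5] -1->23, delta=24, new_sum=98+(24)=122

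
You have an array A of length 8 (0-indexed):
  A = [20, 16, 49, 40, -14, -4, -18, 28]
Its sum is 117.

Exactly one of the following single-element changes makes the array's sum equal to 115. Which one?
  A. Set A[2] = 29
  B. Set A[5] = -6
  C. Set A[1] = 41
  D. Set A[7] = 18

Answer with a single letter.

Answer: B

Derivation:
Option A: A[2] 49->29, delta=-20, new_sum=117+(-20)=97
Option B: A[5] -4->-6, delta=-2, new_sum=117+(-2)=115 <-- matches target
Option C: A[1] 16->41, delta=25, new_sum=117+(25)=142
Option D: A[7] 28->18, delta=-10, new_sum=117+(-10)=107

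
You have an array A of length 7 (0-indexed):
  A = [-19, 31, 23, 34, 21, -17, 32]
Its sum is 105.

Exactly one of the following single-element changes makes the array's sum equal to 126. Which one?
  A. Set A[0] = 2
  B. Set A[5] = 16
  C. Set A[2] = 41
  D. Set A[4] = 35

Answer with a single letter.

Answer: A

Derivation:
Option A: A[0] -19->2, delta=21, new_sum=105+(21)=126 <-- matches target
Option B: A[5] -17->16, delta=33, new_sum=105+(33)=138
Option C: A[2] 23->41, delta=18, new_sum=105+(18)=123
Option D: A[4] 21->35, delta=14, new_sum=105+(14)=119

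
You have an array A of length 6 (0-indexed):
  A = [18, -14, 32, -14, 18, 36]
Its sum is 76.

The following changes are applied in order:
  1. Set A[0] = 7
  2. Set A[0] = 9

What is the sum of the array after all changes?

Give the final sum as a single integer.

Initial sum: 76
Change 1: A[0] 18 -> 7, delta = -11, sum = 65
Change 2: A[0] 7 -> 9, delta = 2, sum = 67

Answer: 67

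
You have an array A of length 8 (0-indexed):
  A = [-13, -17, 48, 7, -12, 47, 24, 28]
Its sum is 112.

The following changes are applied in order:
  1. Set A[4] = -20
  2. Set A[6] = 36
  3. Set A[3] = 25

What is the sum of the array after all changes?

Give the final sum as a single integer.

Initial sum: 112
Change 1: A[4] -12 -> -20, delta = -8, sum = 104
Change 2: A[6] 24 -> 36, delta = 12, sum = 116
Change 3: A[3] 7 -> 25, delta = 18, sum = 134

Answer: 134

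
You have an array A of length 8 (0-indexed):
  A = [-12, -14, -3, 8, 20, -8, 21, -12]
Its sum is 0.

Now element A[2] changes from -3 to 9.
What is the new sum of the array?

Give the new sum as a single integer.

Old value at index 2: -3
New value at index 2: 9
Delta = 9 - -3 = 12
New sum = old_sum + delta = 0 + (12) = 12

Answer: 12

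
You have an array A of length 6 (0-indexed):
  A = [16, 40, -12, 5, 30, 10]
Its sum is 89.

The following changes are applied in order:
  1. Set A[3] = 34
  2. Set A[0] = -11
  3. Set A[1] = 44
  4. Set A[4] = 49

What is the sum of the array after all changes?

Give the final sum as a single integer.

Initial sum: 89
Change 1: A[3] 5 -> 34, delta = 29, sum = 118
Change 2: A[0] 16 -> -11, delta = -27, sum = 91
Change 3: A[1] 40 -> 44, delta = 4, sum = 95
Change 4: A[4] 30 -> 49, delta = 19, sum = 114

Answer: 114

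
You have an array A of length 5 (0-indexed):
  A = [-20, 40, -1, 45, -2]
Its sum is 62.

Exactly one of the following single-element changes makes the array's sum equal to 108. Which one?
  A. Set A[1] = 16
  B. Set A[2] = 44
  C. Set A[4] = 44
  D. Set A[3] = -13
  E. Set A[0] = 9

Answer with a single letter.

Answer: C

Derivation:
Option A: A[1] 40->16, delta=-24, new_sum=62+(-24)=38
Option B: A[2] -1->44, delta=45, new_sum=62+(45)=107
Option C: A[4] -2->44, delta=46, new_sum=62+(46)=108 <-- matches target
Option D: A[3] 45->-13, delta=-58, new_sum=62+(-58)=4
Option E: A[0] -20->9, delta=29, new_sum=62+(29)=91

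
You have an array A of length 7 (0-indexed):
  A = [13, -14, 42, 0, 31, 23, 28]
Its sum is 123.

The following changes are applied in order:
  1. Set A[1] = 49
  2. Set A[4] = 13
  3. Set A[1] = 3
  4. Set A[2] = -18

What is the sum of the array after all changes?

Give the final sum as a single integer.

Initial sum: 123
Change 1: A[1] -14 -> 49, delta = 63, sum = 186
Change 2: A[4] 31 -> 13, delta = -18, sum = 168
Change 3: A[1] 49 -> 3, delta = -46, sum = 122
Change 4: A[2] 42 -> -18, delta = -60, sum = 62

Answer: 62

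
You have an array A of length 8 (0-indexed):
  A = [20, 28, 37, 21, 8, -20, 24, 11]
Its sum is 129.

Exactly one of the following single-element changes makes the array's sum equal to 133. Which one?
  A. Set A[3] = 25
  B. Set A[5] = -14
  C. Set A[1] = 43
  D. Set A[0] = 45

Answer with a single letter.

Option A: A[3] 21->25, delta=4, new_sum=129+(4)=133 <-- matches target
Option B: A[5] -20->-14, delta=6, new_sum=129+(6)=135
Option C: A[1] 28->43, delta=15, new_sum=129+(15)=144
Option D: A[0] 20->45, delta=25, new_sum=129+(25)=154

Answer: A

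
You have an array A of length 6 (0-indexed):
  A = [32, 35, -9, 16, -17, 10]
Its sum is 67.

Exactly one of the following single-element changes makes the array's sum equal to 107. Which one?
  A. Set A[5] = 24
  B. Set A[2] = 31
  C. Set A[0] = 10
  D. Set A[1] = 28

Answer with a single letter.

Answer: B

Derivation:
Option A: A[5] 10->24, delta=14, new_sum=67+(14)=81
Option B: A[2] -9->31, delta=40, new_sum=67+(40)=107 <-- matches target
Option C: A[0] 32->10, delta=-22, new_sum=67+(-22)=45
Option D: A[1] 35->28, delta=-7, new_sum=67+(-7)=60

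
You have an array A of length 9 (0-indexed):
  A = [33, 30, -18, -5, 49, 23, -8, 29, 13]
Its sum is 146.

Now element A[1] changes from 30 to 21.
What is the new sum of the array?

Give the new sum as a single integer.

Answer: 137

Derivation:
Old value at index 1: 30
New value at index 1: 21
Delta = 21 - 30 = -9
New sum = old_sum + delta = 146 + (-9) = 137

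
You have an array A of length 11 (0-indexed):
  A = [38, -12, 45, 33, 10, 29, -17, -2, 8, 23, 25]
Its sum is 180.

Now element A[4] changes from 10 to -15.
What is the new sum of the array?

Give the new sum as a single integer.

Old value at index 4: 10
New value at index 4: -15
Delta = -15 - 10 = -25
New sum = old_sum + delta = 180 + (-25) = 155

Answer: 155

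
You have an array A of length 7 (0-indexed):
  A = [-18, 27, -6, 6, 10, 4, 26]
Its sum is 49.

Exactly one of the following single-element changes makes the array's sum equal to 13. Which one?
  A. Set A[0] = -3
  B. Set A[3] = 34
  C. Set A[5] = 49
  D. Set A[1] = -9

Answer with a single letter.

Option A: A[0] -18->-3, delta=15, new_sum=49+(15)=64
Option B: A[3] 6->34, delta=28, new_sum=49+(28)=77
Option C: A[5] 4->49, delta=45, new_sum=49+(45)=94
Option D: A[1] 27->-9, delta=-36, new_sum=49+(-36)=13 <-- matches target

Answer: D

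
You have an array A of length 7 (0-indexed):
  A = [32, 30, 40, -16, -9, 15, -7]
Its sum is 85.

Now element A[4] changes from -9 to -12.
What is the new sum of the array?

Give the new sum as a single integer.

Answer: 82

Derivation:
Old value at index 4: -9
New value at index 4: -12
Delta = -12 - -9 = -3
New sum = old_sum + delta = 85 + (-3) = 82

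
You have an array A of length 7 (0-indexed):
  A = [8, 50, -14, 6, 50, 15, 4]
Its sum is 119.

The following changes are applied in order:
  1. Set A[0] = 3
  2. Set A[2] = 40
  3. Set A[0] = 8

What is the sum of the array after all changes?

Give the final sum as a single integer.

Answer: 173

Derivation:
Initial sum: 119
Change 1: A[0] 8 -> 3, delta = -5, sum = 114
Change 2: A[2] -14 -> 40, delta = 54, sum = 168
Change 3: A[0] 3 -> 8, delta = 5, sum = 173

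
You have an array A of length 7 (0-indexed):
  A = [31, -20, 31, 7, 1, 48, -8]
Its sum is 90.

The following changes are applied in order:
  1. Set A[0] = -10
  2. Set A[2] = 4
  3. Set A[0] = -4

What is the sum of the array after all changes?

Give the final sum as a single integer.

Answer: 28

Derivation:
Initial sum: 90
Change 1: A[0] 31 -> -10, delta = -41, sum = 49
Change 2: A[2] 31 -> 4, delta = -27, sum = 22
Change 3: A[0] -10 -> -4, delta = 6, sum = 28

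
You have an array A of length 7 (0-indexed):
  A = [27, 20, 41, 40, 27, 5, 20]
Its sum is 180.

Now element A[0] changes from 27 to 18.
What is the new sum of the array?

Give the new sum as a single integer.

Old value at index 0: 27
New value at index 0: 18
Delta = 18 - 27 = -9
New sum = old_sum + delta = 180 + (-9) = 171

Answer: 171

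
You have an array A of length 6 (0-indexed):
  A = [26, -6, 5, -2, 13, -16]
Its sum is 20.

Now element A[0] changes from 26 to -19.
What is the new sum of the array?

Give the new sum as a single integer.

Old value at index 0: 26
New value at index 0: -19
Delta = -19 - 26 = -45
New sum = old_sum + delta = 20 + (-45) = -25

Answer: -25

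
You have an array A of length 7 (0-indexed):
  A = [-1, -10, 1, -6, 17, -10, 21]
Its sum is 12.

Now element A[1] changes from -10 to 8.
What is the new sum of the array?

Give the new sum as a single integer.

Answer: 30

Derivation:
Old value at index 1: -10
New value at index 1: 8
Delta = 8 - -10 = 18
New sum = old_sum + delta = 12 + (18) = 30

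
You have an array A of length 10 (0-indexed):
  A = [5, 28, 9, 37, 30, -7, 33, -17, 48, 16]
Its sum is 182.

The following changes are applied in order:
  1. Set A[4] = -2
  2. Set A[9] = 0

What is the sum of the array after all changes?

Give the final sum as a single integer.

Initial sum: 182
Change 1: A[4] 30 -> -2, delta = -32, sum = 150
Change 2: A[9] 16 -> 0, delta = -16, sum = 134

Answer: 134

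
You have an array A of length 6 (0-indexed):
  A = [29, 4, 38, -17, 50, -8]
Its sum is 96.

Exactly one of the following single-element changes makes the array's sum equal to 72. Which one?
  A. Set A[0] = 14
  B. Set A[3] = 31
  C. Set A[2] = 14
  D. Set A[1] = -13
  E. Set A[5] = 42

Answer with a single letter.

Option A: A[0] 29->14, delta=-15, new_sum=96+(-15)=81
Option B: A[3] -17->31, delta=48, new_sum=96+(48)=144
Option C: A[2] 38->14, delta=-24, new_sum=96+(-24)=72 <-- matches target
Option D: A[1] 4->-13, delta=-17, new_sum=96+(-17)=79
Option E: A[5] -8->42, delta=50, new_sum=96+(50)=146

Answer: C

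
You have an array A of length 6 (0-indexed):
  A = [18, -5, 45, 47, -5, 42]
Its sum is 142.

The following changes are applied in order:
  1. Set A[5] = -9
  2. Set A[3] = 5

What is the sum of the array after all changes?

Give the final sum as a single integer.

Answer: 49

Derivation:
Initial sum: 142
Change 1: A[5] 42 -> -9, delta = -51, sum = 91
Change 2: A[3] 47 -> 5, delta = -42, sum = 49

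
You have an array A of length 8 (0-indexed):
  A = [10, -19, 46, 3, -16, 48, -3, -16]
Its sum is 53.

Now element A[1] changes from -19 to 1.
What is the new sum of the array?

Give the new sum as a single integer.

Old value at index 1: -19
New value at index 1: 1
Delta = 1 - -19 = 20
New sum = old_sum + delta = 53 + (20) = 73

Answer: 73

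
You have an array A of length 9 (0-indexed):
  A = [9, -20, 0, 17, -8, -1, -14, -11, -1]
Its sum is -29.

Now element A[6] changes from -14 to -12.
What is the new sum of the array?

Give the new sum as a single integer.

Old value at index 6: -14
New value at index 6: -12
Delta = -12 - -14 = 2
New sum = old_sum + delta = -29 + (2) = -27

Answer: -27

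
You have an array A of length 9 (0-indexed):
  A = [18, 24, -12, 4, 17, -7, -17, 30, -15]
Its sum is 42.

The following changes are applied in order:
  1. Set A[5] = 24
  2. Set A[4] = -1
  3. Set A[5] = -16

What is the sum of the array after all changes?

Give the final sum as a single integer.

Answer: 15

Derivation:
Initial sum: 42
Change 1: A[5] -7 -> 24, delta = 31, sum = 73
Change 2: A[4] 17 -> -1, delta = -18, sum = 55
Change 3: A[5] 24 -> -16, delta = -40, sum = 15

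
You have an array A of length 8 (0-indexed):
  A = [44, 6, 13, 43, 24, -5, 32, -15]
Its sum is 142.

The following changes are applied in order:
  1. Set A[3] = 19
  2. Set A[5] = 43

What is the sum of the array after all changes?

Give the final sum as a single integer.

Answer: 166

Derivation:
Initial sum: 142
Change 1: A[3] 43 -> 19, delta = -24, sum = 118
Change 2: A[5] -5 -> 43, delta = 48, sum = 166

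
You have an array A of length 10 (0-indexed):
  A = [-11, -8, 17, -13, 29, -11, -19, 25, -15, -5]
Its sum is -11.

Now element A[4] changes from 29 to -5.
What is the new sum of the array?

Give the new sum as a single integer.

Answer: -45

Derivation:
Old value at index 4: 29
New value at index 4: -5
Delta = -5 - 29 = -34
New sum = old_sum + delta = -11 + (-34) = -45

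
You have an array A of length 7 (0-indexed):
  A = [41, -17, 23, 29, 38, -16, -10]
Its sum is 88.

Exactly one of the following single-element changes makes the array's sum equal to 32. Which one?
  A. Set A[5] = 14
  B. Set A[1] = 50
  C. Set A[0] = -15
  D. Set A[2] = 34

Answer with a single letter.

Answer: C

Derivation:
Option A: A[5] -16->14, delta=30, new_sum=88+(30)=118
Option B: A[1] -17->50, delta=67, new_sum=88+(67)=155
Option C: A[0] 41->-15, delta=-56, new_sum=88+(-56)=32 <-- matches target
Option D: A[2] 23->34, delta=11, new_sum=88+(11)=99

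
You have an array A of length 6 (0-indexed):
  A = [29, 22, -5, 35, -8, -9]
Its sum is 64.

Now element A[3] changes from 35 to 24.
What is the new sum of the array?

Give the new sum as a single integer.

Old value at index 3: 35
New value at index 3: 24
Delta = 24 - 35 = -11
New sum = old_sum + delta = 64 + (-11) = 53

Answer: 53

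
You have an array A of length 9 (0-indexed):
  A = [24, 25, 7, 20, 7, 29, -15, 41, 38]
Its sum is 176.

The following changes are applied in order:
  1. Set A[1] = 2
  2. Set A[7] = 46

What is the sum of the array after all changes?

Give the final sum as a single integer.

Initial sum: 176
Change 1: A[1] 25 -> 2, delta = -23, sum = 153
Change 2: A[7] 41 -> 46, delta = 5, sum = 158

Answer: 158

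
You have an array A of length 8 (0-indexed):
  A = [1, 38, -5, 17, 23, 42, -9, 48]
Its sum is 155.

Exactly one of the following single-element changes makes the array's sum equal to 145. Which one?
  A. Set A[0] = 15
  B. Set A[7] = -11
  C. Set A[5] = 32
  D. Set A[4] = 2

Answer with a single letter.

Option A: A[0] 1->15, delta=14, new_sum=155+(14)=169
Option B: A[7] 48->-11, delta=-59, new_sum=155+(-59)=96
Option C: A[5] 42->32, delta=-10, new_sum=155+(-10)=145 <-- matches target
Option D: A[4] 23->2, delta=-21, new_sum=155+(-21)=134

Answer: C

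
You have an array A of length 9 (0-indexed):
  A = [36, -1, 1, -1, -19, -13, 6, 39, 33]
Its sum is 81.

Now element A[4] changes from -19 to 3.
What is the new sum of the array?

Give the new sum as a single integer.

Answer: 103

Derivation:
Old value at index 4: -19
New value at index 4: 3
Delta = 3 - -19 = 22
New sum = old_sum + delta = 81 + (22) = 103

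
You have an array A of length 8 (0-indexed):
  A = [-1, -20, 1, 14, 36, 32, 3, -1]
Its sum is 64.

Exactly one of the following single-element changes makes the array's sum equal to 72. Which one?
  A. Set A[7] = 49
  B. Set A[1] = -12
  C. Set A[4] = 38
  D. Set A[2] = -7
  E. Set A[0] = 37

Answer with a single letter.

Answer: B

Derivation:
Option A: A[7] -1->49, delta=50, new_sum=64+(50)=114
Option B: A[1] -20->-12, delta=8, new_sum=64+(8)=72 <-- matches target
Option C: A[4] 36->38, delta=2, new_sum=64+(2)=66
Option D: A[2] 1->-7, delta=-8, new_sum=64+(-8)=56
Option E: A[0] -1->37, delta=38, new_sum=64+(38)=102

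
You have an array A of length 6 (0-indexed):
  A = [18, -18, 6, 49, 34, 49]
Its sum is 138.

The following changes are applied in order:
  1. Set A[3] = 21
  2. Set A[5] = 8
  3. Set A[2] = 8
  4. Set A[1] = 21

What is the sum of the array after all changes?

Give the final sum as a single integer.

Answer: 110

Derivation:
Initial sum: 138
Change 1: A[3] 49 -> 21, delta = -28, sum = 110
Change 2: A[5] 49 -> 8, delta = -41, sum = 69
Change 3: A[2] 6 -> 8, delta = 2, sum = 71
Change 4: A[1] -18 -> 21, delta = 39, sum = 110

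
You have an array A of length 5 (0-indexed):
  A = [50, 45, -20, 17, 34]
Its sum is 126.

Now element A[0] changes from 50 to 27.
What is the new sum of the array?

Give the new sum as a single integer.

Old value at index 0: 50
New value at index 0: 27
Delta = 27 - 50 = -23
New sum = old_sum + delta = 126 + (-23) = 103

Answer: 103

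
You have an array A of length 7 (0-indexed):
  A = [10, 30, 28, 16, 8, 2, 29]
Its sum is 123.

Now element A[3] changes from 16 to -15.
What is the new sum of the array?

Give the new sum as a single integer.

Answer: 92

Derivation:
Old value at index 3: 16
New value at index 3: -15
Delta = -15 - 16 = -31
New sum = old_sum + delta = 123 + (-31) = 92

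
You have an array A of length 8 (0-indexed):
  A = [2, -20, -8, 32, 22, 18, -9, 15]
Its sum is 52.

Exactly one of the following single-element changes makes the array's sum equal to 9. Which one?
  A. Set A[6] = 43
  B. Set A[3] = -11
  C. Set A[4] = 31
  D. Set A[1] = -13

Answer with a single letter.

Option A: A[6] -9->43, delta=52, new_sum=52+(52)=104
Option B: A[3] 32->-11, delta=-43, new_sum=52+(-43)=9 <-- matches target
Option C: A[4] 22->31, delta=9, new_sum=52+(9)=61
Option D: A[1] -20->-13, delta=7, new_sum=52+(7)=59

Answer: B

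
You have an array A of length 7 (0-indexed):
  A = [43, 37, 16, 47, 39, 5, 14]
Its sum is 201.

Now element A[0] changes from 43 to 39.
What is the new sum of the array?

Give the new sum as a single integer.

Old value at index 0: 43
New value at index 0: 39
Delta = 39 - 43 = -4
New sum = old_sum + delta = 201 + (-4) = 197

Answer: 197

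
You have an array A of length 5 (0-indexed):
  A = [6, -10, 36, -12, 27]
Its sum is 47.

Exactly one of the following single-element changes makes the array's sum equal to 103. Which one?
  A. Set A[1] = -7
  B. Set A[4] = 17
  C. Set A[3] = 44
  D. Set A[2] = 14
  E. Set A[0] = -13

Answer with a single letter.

Option A: A[1] -10->-7, delta=3, new_sum=47+(3)=50
Option B: A[4] 27->17, delta=-10, new_sum=47+(-10)=37
Option C: A[3] -12->44, delta=56, new_sum=47+(56)=103 <-- matches target
Option D: A[2] 36->14, delta=-22, new_sum=47+(-22)=25
Option E: A[0] 6->-13, delta=-19, new_sum=47+(-19)=28

Answer: C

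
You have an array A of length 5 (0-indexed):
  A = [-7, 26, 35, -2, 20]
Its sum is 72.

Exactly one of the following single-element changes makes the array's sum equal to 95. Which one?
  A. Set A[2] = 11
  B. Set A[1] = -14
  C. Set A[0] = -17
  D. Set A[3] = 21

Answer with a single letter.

Answer: D

Derivation:
Option A: A[2] 35->11, delta=-24, new_sum=72+(-24)=48
Option B: A[1] 26->-14, delta=-40, new_sum=72+(-40)=32
Option C: A[0] -7->-17, delta=-10, new_sum=72+(-10)=62
Option D: A[3] -2->21, delta=23, new_sum=72+(23)=95 <-- matches target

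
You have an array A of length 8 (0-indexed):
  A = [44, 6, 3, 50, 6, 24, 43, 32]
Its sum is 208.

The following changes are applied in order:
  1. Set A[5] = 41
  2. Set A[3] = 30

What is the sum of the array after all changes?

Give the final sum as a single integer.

Initial sum: 208
Change 1: A[5] 24 -> 41, delta = 17, sum = 225
Change 2: A[3] 50 -> 30, delta = -20, sum = 205

Answer: 205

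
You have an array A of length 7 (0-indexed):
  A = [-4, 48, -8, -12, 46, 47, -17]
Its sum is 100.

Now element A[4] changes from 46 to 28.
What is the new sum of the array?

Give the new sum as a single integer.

Old value at index 4: 46
New value at index 4: 28
Delta = 28 - 46 = -18
New sum = old_sum + delta = 100 + (-18) = 82

Answer: 82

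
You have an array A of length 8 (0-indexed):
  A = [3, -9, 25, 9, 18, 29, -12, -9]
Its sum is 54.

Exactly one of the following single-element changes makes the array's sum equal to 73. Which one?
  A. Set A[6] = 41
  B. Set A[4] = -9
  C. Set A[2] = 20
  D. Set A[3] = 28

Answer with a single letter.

Option A: A[6] -12->41, delta=53, new_sum=54+(53)=107
Option B: A[4] 18->-9, delta=-27, new_sum=54+(-27)=27
Option C: A[2] 25->20, delta=-5, new_sum=54+(-5)=49
Option D: A[3] 9->28, delta=19, new_sum=54+(19)=73 <-- matches target

Answer: D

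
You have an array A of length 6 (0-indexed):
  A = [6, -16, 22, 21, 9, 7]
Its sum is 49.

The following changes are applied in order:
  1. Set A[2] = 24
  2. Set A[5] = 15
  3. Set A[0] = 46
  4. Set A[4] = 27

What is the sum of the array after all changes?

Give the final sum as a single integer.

Initial sum: 49
Change 1: A[2] 22 -> 24, delta = 2, sum = 51
Change 2: A[5] 7 -> 15, delta = 8, sum = 59
Change 3: A[0] 6 -> 46, delta = 40, sum = 99
Change 4: A[4] 9 -> 27, delta = 18, sum = 117

Answer: 117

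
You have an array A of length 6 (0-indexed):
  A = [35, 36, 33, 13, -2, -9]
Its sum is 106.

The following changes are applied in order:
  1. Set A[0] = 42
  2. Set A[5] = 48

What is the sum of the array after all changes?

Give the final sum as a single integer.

Initial sum: 106
Change 1: A[0] 35 -> 42, delta = 7, sum = 113
Change 2: A[5] -9 -> 48, delta = 57, sum = 170

Answer: 170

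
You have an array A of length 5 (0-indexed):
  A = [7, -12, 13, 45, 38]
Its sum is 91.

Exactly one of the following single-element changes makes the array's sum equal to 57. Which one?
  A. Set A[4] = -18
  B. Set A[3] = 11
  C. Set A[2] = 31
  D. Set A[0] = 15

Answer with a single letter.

Answer: B

Derivation:
Option A: A[4] 38->-18, delta=-56, new_sum=91+(-56)=35
Option B: A[3] 45->11, delta=-34, new_sum=91+(-34)=57 <-- matches target
Option C: A[2] 13->31, delta=18, new_sum=91+(18)=109
Option D: A[0] 7->15, delta=8, new_sum=91+(8)=99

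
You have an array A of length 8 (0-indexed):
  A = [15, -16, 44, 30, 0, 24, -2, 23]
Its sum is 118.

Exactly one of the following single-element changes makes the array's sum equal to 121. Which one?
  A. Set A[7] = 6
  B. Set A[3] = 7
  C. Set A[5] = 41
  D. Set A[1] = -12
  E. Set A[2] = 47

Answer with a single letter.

Answer: E

Derivation:
Option A: A[7] 23->6, delta=-17, new_sum=118+(-17)=101
Option B: A[3] 30->7, delta=-23, new_sum=118+(-23)=95
Option C: A[5] 24->41, delta=17, new_sum=118+(17)=135
Option D: A[1] -16->-12, delta=4, new_sum=118+(4)=122
Option E: A[2] 44->47, delta=3, new_sum=118+(3)=121 <-- matches target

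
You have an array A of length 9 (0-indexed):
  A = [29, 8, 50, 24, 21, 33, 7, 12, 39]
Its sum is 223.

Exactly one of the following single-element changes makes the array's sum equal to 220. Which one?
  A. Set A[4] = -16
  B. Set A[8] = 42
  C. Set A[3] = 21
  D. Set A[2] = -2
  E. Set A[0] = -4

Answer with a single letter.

Option A: A[4] 21->-16, delta=-37, new_sum=223+(-37)=186
Option B: A[8] 39->42, delta=3, new_sum=223+(3)=226
Option C: A[3] 24->21, delta=-3, new_sum=223+(-3)=220 <-- matches target
Option D: A[2] 50->-2, delta=-52, new_sum=223+(-52)=171
Option E: A[0] 29->-4, delta=-33, new_sum=223+(-33)=190

Answer: C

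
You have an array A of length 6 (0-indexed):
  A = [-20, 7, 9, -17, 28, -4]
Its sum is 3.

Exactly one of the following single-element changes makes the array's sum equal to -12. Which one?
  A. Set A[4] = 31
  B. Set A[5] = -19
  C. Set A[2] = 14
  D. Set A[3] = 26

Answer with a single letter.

Answer: B

Derivation:
Option A: A[4] 28->31, delta=3, new_sum=3+(3)=6
Option B: A[5] -4->-19, delta=-15, new_sum=3+(-15)=-12 <-- matches target
Option C: A[2] 9->14, delta=5, new_sum=3+(5)=8
Option D: A[3] -17->26, delta=43, new_sum=3+(43)=46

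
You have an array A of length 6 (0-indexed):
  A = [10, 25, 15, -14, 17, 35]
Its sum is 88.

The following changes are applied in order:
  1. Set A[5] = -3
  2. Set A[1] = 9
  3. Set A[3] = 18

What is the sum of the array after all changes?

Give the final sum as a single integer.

Initial sum: 88
Change 1: A[5] 35 -> -3, delta = -38, sum = 50
Change 2: A[1] 25 -> 9, delta = -16, sum = 34
Change 3: A[3] -14 -> 18, delta = 32, sum = 66

Answer: 66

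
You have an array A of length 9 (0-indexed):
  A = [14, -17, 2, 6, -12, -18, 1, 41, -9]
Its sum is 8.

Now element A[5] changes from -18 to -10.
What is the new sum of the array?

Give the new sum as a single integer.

Old value at index 5: -18
New value at index 5: -10
Delta = -10 - -18 = 8
New sum = old_sum + delta = 8 + (8) = 16

Answer: 16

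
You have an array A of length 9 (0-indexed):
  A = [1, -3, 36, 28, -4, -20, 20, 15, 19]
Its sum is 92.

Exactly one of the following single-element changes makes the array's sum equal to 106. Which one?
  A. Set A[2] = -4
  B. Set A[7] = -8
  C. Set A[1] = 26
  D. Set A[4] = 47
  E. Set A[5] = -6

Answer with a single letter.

Option A: A[2] 36->-4, delta=-40, new_sum=92+(-40)=52
Option B: A[7] 15->-8, delta=-23, new_sum=92+(-23)=69
Option C: A[1] -3->26, delta=29, new_sum=92+(29)=121
Option D: A[4] -4->47, delta=51, new_sum=92+(51)=143
Option E: A[5] -20->-6, delta=14, new_sum=92+(14)=106 <-- matches target

Answer: E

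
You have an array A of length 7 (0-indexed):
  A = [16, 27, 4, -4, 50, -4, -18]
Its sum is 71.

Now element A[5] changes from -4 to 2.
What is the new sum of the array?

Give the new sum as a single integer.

Old value at index 5: -4
New value at index 5: 2
Delta = 2 - -4 = 6
New sum = old_sum + delta = 71 + (6) = 77

Answer: 77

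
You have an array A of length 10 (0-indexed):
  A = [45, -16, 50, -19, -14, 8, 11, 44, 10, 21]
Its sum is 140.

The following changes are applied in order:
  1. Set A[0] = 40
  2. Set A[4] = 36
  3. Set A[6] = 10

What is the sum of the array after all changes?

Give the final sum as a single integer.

Answer: 184

Derivation:
Initial sum: 140
Change 1: A[0] 45 -> 40, delta = -5, sum = 135
Change 2: A[4] -14 -> 36, delta = 50, sum = 185
Change 3: A[6] 11 -> 10, delta = -1, sum = 184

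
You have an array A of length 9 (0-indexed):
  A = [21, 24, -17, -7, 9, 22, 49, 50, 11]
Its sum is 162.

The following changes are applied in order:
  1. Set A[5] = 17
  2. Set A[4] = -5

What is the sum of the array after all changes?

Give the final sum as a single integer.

Answer: 143

Derivation:
Initial sum: 162
Change 1: A[5] 22 -> 17, delta = -5, sum = 157
Change 2: A[4] 9 -> -5, delta = -14, sum = 143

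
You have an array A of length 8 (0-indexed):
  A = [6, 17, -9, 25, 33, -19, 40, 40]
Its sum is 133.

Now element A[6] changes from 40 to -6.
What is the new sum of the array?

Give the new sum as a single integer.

Answer: 87

Derivation:
Old value at index 6: 40
New value at index 6: -6
Delta = -6 - 40 = -46
New sum = old_sum + delta = 133 + (-46) = 87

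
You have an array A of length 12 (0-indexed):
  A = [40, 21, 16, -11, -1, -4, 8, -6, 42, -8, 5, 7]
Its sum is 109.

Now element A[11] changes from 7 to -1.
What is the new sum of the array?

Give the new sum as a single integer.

Answer: 101

Derivation:
Old value at index 11: 7
New value at index 11: -1
Delta = -1 - 7 = -8
New sum = old_sum + delta = 109 + (-8) = 101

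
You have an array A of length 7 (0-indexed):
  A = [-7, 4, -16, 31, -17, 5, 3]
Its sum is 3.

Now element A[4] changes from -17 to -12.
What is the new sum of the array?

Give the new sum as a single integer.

Old value at index 4: -17
New value at index 4: -12
Delta = -12 - -17 = 5
New sum = old_sum + delta = 3 + (5) = 8

Answer: 8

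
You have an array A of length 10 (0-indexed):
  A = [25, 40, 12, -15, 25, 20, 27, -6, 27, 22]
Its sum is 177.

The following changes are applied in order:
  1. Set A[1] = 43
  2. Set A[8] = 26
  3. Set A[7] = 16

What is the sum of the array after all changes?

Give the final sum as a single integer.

Initial sum: 177
Change 1: A[1] 40 -> 43, delta = 3, sum = 180
Change 2: A[8] 27 -> 26, delta = -1, sum = 179
Change 3: A[7] -6 -> 16, delta = 22, sum = 201

Answer: 201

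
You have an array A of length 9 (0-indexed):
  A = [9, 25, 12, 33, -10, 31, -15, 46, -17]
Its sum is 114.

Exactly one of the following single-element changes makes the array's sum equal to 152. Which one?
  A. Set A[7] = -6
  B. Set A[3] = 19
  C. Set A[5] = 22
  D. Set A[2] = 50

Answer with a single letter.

Option A: A[7] 46->-6, delta=-52, new_sum=114+(-52)=62
Option B: A[3] 33->19, delta=-14, new_sum=114+(-14)=100
Option C: A[5] 31->22, delta=-9, new_sum=114+(-9)=105
Option D: A[2] 12->50, delta=38, new_sum=114+(38)=152 <-- matches target

Answer: D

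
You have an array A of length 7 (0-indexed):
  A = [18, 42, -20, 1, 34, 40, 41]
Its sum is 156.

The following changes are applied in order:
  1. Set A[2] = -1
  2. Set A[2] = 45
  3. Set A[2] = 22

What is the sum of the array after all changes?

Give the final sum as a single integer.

Answer: 198

Derivation:
Initial sum: 156
Change 1: A[2] -20 -> -1, delta = 19, sum = 175
Change 2: A[2] -1 -> 45, delta = 46, sum = 221
Change 3: A[2] 45 -> 22, delta = -23, sum = 198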